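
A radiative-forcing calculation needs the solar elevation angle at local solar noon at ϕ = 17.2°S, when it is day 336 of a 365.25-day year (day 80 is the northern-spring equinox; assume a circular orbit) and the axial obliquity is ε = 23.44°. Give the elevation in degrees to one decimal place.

84.9°

Solar longitude: L_s = 360° × (336 − 80)/365.25 = 252.320°.
sin δ = sin 23.44° × sin 252.320° = -0.37900, so δ = -22.272°.
At local noon the hour angle is zero, so the zenith angle equals |ϕ − δ| = |-17.2° − (-22.272°)| = 5.072°.
Elevation = 90° − 5.072° = 84.9°.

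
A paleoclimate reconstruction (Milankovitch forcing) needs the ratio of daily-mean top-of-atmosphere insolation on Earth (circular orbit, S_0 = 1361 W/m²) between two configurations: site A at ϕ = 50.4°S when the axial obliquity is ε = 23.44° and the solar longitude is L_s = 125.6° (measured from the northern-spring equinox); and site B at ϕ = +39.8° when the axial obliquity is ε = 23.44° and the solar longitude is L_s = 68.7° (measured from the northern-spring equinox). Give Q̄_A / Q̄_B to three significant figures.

Q̄_A / Q̄_B ≈ 0.234

— Configuration A (ϕ=-50.4°):
Solar declination: sin δ = sin ε · sin L_s = sin 23.44° × sin 125.6° = 0.32344, so δ = +18.871°.
cos h₀ = −tan(-50.4°) tan(+18.871°) = 0.4132, h₀ = 1.1448 rad.
Bracket: h₀ sin ϕ sin δ + cos ϕ cos δ sin h₀ = 1.1448×-0.77051×0.32344 + 0.63742×0.94625×0.91065 = -0.285300 + 0.549266 = 0.263966.
Q̄ = (S_0/π) × [bracket] = (1361/π) × 0.263966 = 114.36 W/m².
— Configuration B (ϕ=+39.8°):
Solar declination: sin δ = sin ε · sin L_s = sin 23.44° × sin 68.7° = 0.37062, so δ = +21.754°.
cos h₀ = −tan(+39.8°) tan(+21.754°) = -0.3325, h₀ = 1.9097 rad.
Bracket: h₀ sin ϕ sin δ + cos ϕ cos δ sin h₀ = 1.9097×0.64011×0.37062 + 0.76828×0.92879×0.94312 = 0.453053 + 0.672983 = 1.126036.
Q̄ = (S_0/π) × [bracket] = (1361/π) × 1.126036 = 487.82 W/m².
Ratio Q̄_A / Q̄_B = 114.36 / 487.82 = 0.2344.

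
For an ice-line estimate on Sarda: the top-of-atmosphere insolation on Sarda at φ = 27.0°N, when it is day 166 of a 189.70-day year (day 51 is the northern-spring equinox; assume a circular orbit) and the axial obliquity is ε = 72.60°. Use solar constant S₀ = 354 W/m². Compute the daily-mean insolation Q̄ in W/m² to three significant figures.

Solar longitude: λ_s = 360° × (166 − 51)/189.70 = 218.239°.
sin δ = sin 72.60° × sin 218.239° = -0.59062, so δ = -36.201°.
cos H₀ = −tan(+27.0°) tan(-36.201°) = 0.3729, H₀ = 1.1886 rad.
Bracket: H₀ sin φ sin δ + cos φ cos δ sin H₀ = 1.1886×0.45399×-0.59062 + 0.89101×0.80695×0.92786 = -0.318706 + 0.667132 = 0.348426.
Q̄ = (S₀/π) × [bracket] = (354/π) × 0.348426 = 39.26 W/m².

Q̄ ≈ 39.3 W/m²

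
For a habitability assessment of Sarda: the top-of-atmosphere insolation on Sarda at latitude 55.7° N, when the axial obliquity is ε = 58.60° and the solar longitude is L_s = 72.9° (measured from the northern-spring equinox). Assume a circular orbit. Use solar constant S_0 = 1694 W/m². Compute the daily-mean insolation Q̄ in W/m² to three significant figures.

Q̄ ≈ 1.14e+03 W/m²

Solar declination: sin δ = sin ε · sin L_s = sin 58.60° × sin 72.9° = 0.81582, so δ = +54.668°.
cos h₀ = −tan(+55.7°) tan(+54.668°) = -2.0680 ≤ −1 ⇒ polar day, h₀ = π.
Bracket: h₀ sin ϕ sin δ + cos ϕ cos δ sin h₀ = 3.1416×0.82610×0.81582 + 0.56353×0.57831×0.00000 = 2.117278 + 0.000000 = 2.117278.
Q̄ = (S_0/π) × [bracket] = (1694/π) × 2.117278 = 1142 W/m².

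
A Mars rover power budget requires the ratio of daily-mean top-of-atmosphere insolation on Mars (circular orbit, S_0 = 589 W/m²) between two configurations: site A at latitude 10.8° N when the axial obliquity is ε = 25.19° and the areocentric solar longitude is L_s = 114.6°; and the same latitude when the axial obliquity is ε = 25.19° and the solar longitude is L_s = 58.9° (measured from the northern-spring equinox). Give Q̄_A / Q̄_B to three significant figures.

Q̄_A / Q̄_B ≈ 0.998

— Configuration A (ϕ=+10.8°):
sin δ = sin 25.19° × sin 114.6° = 0.38699, so δ = +22.767°.
cos h₀ = −tan(+10.8°) tan(+22.767°) = -0.0801, h₀ = 1.6509 rad.
Bracket: h₀ sin ϕ sin δ + cos ϕ cos δ sin h₀ = 1.6509×0.18738×0.38699 + 0.98229×0.92208×0.99679 = 0.119714 + 0.902843 = 1.022557.
Q̄ = (S_0/π) × [bracket] = (589/π) × 1.022557 = 191.71 W/m².
— Configuration B (ϕ=+10.8°):
Solar declination: sin δ = sin ε · sin L_s = sin 25.19° × sin 58.9° = 0.36445, so δ = +21.373°.
cos h₀ = −tan(+10.8°) tan(+21.373°) = -0.0747, h₀ = 1.6455 rad.
Bracket: h₀ sin ϕ sin δ + cos ϕ cos δ sin h₀ = 1.6455×0.18738×0.36445 + 0.98229×0.93122×0.99721 = 0.112372 + 0.912176 = 1.024548.
Q̄ = (S_0/π) × [bracket] = (589/π) × 1.024548 = 192.09 W/m².
Ratio Q̄_A / Q̄_B = 191.71 / 192.09 = 0.9980.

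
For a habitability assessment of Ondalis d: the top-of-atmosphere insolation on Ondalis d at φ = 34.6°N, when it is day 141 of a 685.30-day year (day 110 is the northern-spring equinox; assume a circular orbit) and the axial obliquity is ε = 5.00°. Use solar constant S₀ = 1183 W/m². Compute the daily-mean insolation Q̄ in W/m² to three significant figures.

Solar longitude: λ_s = 360° × (141 − 110)/685.30 = 16.285°.
sin δ = sin 5.00° × sin 16.285° = 0.02444, so δ = +1.400°.
cos H₀ = −tan(+34.6°) tan(+1.400°) = -0.0169, H₀ = 1.5877 rad.
Bracket: H₀ sin φ sin δ + cos φ cos δ sin H₀ = 1.5877×0.56784×0.02444 + 0.82314×0.99970×0.99986 = 0.022034 + 0.822778 = 0.844812.
Q̄ = (S₀/π) × [bracket] = (1183/π) × 0.844812 = 318.1 W/m².

Q̄ ≈ 318 W/m²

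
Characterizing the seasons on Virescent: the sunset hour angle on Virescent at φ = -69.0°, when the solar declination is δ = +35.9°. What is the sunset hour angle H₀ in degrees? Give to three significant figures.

cos H₀ = −tan φ · tan δ = 1.8858 ≥ 1, so the host star never rises (polar night) and H₀ = 0.

H₀ = 0.00°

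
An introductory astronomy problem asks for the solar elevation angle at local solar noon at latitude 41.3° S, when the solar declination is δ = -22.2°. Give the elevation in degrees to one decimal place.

70.9°

At local noon the hour angle is zero, so the zenith angle equals |φ − δ| = |-41.3° − (-22.200°)| = 19.100°.
Elevation = 90° − 19.100° = 70.9°.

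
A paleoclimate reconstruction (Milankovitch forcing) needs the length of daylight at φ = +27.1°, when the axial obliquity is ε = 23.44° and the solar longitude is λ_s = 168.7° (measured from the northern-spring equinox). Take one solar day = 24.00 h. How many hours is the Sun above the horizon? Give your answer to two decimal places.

Solar declination: sin δ = sin ε · sin λ_s = sin 23.44° × sin 168.7° = 0.07795, so δ = +4.470°.
cos H₀ = −tan φ · tan δ = −tan(+27.1°) × tan(+4.470°) = -0.0400, so H₀ = 1.6108 rad = 92.29°.
Daylight = 2H₀/(2π) × 24.00 h = (1.6108/π) × 24.00 = 12.31 h.

12.31 h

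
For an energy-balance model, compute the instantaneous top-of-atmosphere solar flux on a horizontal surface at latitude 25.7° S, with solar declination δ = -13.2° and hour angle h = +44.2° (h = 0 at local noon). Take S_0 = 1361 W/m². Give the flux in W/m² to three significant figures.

991 W/m²

cos θ_z = sin ϕ sin δ + cos ϕ cos δ cos h = 0.099026 + 0.628924 = 0.727950.
Flux = S_0 · cos θ_z = 1361 × 0.727950 = 990.7 W/m².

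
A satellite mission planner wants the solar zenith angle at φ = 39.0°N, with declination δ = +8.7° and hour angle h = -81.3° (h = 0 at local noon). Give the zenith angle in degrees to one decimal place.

cos θ_z = sin φ sin δ + cos φ cos δ cos h = 0.095192 + 0.116199 = 0.211391.
θ_z = arccos(0.211391) = 77.8°.

θ_z = 77.8°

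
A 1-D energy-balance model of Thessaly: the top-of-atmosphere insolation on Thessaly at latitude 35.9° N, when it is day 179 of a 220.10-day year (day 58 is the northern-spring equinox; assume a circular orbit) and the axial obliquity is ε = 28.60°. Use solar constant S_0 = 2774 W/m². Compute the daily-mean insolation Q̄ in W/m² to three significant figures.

Solar longitude: L_s = 360° × (179 − 58)/220.10 = 197.910°.
sin δ = sin 28.60° × sin 197.910° = -0.14721, so δ = -8.465°.
cos h₀ = −tan(+35.9°) tan(-8.465°) = 0.1077, h₀ = 1.4629 rad.
Bracket: h₀ sin ϕ sin δ + cos ϕ cos δ sin h₀ = 1.4629×0.58637×-0.14721 + 0.81004×0.98911×0.99418 = -0.126277 + 0.796556 = 0.670279.
Q̄ = (S_0/π) × [bracket] = (2774/π) × 0.670279 = 591.9 W/m².

Q̄ ≈ 592 W/m²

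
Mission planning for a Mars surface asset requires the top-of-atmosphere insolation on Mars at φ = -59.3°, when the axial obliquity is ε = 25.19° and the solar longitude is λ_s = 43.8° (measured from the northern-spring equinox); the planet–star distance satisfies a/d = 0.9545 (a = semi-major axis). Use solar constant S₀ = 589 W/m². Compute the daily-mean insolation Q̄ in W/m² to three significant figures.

Q̄ ≈ 26.9 W/m²

Solar declination: sin δ = sin ε · sin λ_s = sin 25.19° × sin 43.8° = 0.29459, so δ = +17.133°.
cos H₀ = −tan(-59.3°) tan(+17.133°) = 0.5192, H₀ = 1.0249 rad.
Bracket: H₀ sin φ sin δ + cos φ cos δ sin H₀ = 1.0249×-0.85985×0.29459 + 0.51054×0.95562×0.85466 = -0.259610 + 0.416973 = 0.157363.
Inverse-square distance factor (a/d)² = 0.9545² = 0.911070.
Q̄ = (S₀/π) × 0.911070 × [bracket] = (589/π) × 0.911070 × 0.157363 = 26.88 W/m².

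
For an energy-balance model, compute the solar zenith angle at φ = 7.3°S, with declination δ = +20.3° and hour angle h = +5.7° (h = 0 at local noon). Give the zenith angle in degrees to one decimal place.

θ_z = 28.2°

cos θ_z = sin φ sin δ + cos φ cos δ cos h = -0.044083 + 0.925687 = 0.881604.
θ_z = arccos(0.881604) = 28.2°.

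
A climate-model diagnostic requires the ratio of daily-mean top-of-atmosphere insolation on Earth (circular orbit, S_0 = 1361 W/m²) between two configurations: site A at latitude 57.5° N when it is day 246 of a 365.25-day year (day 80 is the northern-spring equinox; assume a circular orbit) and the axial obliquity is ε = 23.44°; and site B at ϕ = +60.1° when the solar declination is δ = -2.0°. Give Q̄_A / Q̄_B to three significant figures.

— Configuration A (ϕ=+57.5°):
Solar longitude: L_s = 360° × (246 − 80)/365.25 = 163.614°.
sin δ = sin 23.44° × sin 163.614° = 0.11222, so δ = +6.443°.
cos h₀ = −tan(+57.5°) tan(+6.443°) = -0.1773, h₀ = 1.7490 rad.
Bracket: h₀ sin ϕ sin δ + cos ϕ cos δ sin h₀ = 1.7490×0.84339×0.11222 + 0.53730×0.99368×0.98416 = 0.165534 + 0.525447 = 0.690981.
Q̄ = (S_0/π) × [bracket] = (1361/π) × 0.690981 = 299.35 W/m².
— Configuration B (ϕ=+60.1°):
cos h₀ = −tan(+60.1°) tan(-2.000°) = 0.0607, h₀ = 1.5100 rad.
Bracket: h₀ sin ϕ sin δ + cos ϕ cos δ sin h₀ = 1.5100×0.86690×-0.03490 + 0.49849×0.99939×0.99815 = -0.045685 + 0.497264 = 0.451579.
Q̄ = (S_0/π) × [bracket] = (1361/π) × 0.451579 = 195.63 W/m².
Ratio Q̄_A / Q̄_B = 299.35 / 195.63 = 1.530.

Q̄_A / Q̄_B ≈ 1.53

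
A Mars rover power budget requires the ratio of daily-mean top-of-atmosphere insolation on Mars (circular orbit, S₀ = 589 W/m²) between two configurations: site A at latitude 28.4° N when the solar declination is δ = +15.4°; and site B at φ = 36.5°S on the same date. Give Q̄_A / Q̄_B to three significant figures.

Q̄_A / Q̄_B ≈ 1.94

— Configuration A (φ=+28.4°):
cos H₀ = −tan(+28.4°) tan(+15.400°) = -0.1489, H₀ = 1.7203 rad.
Bracket: H₀ sin φ sin δ + cos φ cos δ sin H₀ = 1.7203×0.47562×0.26556 + 0.87965×0.96410×0.98885 = 0.217284 + 0.838615 = 1.055899.
Q̄ = (S₀/π) × [bracket] = (589/π) × 1.055899 = 197.96 W/m².
— Configuration B (φ=-36.5°):
cos H₀ = −tan(-36.5°) tan(+15.400°) = 0.2038, H₀ = 1.3655 rad.
Bracket: H₀ sin φ sin δ + cos φ cos δ sin H₀ = 1.3655×-0.59482×0.26556 + 0.80386×0.96410×0.97901 = -0.215695 + 0.758734 = 0.543039.
Q̄ = (S₀/π) × [bracket] = (589/π) × 0.543039 = 101.81 W/m².
Ratio Q̄_A / Q̄_B = 197.96 / 101.81 = 1.944.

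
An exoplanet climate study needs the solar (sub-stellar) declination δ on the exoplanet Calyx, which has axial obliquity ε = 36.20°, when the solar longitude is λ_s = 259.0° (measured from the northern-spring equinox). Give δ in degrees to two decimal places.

δ = -35.43°

sin δ = sin ε · sin λ_s = sin 36.20° × sin 259.0° = -0.579755.
δ = arcsin(-0.579755) = -35.43°.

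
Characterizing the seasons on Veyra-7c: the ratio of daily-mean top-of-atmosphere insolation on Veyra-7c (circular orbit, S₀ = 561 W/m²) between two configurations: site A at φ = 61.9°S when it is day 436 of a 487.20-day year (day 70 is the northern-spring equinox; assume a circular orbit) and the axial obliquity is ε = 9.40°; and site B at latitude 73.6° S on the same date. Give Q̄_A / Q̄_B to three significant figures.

— Configuration A (φ=-61.9°):
Solar longitude: λ_s = 360° × (436 − 70)/487.20 = 270.443°.
sin δ = sin 9.40° × sin 270.443° = -0.16332, so δ = -9.400°.
cos H₀ = −tan(-61.9°) tan(-9.400°) = -0.3100, H₀ = 1.8860 rad.
Bracket: H₀ sin φ sin δ + cos φ cos δ sin H₀ = 1.8860×-0.88213×-0.16332 + 0.47101×0.98657×0.95072 = 0.271715 + 0.441785 = 0.713500.
Q̄ = (S₀/π) × [bracket] = (561/π) × 0.713500 = 127.41 W/m².
— Configuration B (φ=-73.6°):
cos H₀ = −tan(-73.6°) tan(-9.400°) = -0.5625, H₀ = 2.1682 rad.
Bracket: H₀ sin φ sin δ + cos φ cos δ sin H₀ = 2.1682×-0.95931×-0.16332 + 0.28234×0.98657×0.82682 = 0.339702 + 0.230309 = 0.570011.
Q̄ = (S₀/π) × [bracket] = (561/π) × 0.570011 = 101.79 W/m².
Ratio Q̄_A / Q̄_B = 127.41 / 101.79 = 1.252.

Q̄_A / Q̄_B ≈ 1.25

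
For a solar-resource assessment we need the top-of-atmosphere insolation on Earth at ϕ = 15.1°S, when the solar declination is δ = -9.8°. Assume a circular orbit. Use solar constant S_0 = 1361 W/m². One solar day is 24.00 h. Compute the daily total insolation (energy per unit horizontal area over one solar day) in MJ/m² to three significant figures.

38.3 MJ/m²

cos h₀ = −tan(-15.1°) tan(-9.800°) = -0.0466, h₀ = 1.6174 rad.
Bracket: h₀ sin ϕ sin δ + cos ϕ cos δ sin h₀ = 1.6174×-0.26050×-0.17021 + 0.96547×0.98541×0.99891 = 0.071715 + 0.950347 = 1.022062.
Q̄ = (S_0/π) × [bracket] = (1361/π) × 1.022062 = 442.78 W/m².
Daily total = Q̄ × 24.00 h × 3600 s/h = 442.78 × 24.00 × 3600 / 10⁶ = 38.26 MJ/m².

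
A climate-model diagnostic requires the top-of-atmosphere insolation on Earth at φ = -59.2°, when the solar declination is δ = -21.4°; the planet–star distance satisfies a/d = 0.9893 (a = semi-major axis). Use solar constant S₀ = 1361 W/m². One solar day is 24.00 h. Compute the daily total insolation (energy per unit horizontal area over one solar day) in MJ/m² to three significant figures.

39.4 MJ/m²

cos H₀ = −tan(-59.2°) tan(-21.400°) = -0.6574, H₀ = 2.2882 rad.
Bracket: H₀ sin φ sin δ + cos φ cos δ sin H₀ = 2.2882×-0.85896×-0.36488 + 0.51204×0.93106×0.75353 = 0.717162 + 0.359238 = 1.076400.
Inverse-square distance factor (a/d)² = 0.9893² = 0.978714.
Q̄ = (S₀/π) × 0.978714 × [bracket] = (1361/π) × 0.978714 × 1.076400 = 456.39 W/m².
Daily total = Q̄ × 24.00 h × 3600 s/h = 456.39 × 24.00 × 3600 / 10⁶ = 39.43 MJ/m².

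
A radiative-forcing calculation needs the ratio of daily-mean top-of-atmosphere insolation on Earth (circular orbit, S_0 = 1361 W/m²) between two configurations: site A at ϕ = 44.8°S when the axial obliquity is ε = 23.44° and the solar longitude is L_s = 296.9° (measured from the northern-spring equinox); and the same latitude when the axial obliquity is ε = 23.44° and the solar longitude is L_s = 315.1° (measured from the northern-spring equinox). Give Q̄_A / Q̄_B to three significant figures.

Q̄_A / Q̄_B ≈ 1.08

— Configuration A (ϕ=-44.8°):
Solar declination: sin δ = sin ε · sin L_s = sin 23.44° × sin 296.9° = -0.35475, so δ = -20.778°.
cos h₀ = −tan(-44.8°) tan(-20.778°) = -0.3768, h₀ = 1.9571 rad.
Bracket: h₀ sin ϕ sin δ + cos ϕ cos δ sin h₀ = 1.9571×-0.70463×-0.35475 + 0.70957×0.93496×0.92630 = 0.489211 + 0.614526 = 1.103737.
Q̄ = (S_0/π) × [bracket] = (1361/π) × 1.103737 = 478.16 W/m².
— Configuration B (ϕ=-44.8°):
Solar declination: sin δ = sin ε · sin L_s = sin 23.44° × sin 315.1° = -0.28079, so δ = -16.307°.
cos h₀ = −tan(-44.8°) tan(-16.307°) = -0.2905, h₀ = 1.8656 rad.
Bracket: h₀ sin ϕ sin δ + cos ϕ cos δ sin h₀ = 1.8656×-0.70463×-0.28079 + 0.70957×0.95977×0.95687 = 0.369115 + 0.651651 = 1.020766.
Q̄ = (S_0/π) × [bracket] = (1361/π) × 1.020766 = 442.22 W/m².
Ratio Q̄_A / Q̄_B = 478.16 / 442.22 = 1.081.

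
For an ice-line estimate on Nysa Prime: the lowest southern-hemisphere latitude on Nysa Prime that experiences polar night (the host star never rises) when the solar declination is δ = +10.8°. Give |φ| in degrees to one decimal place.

Polar night requires cos H₀ = −tan φ tan δ ≥ 1, i.e. tan φ tan δ ≤ −1.
The boundary is |tan φ| · |tan δ| = 1, so |φ| = 90° − |δ| = 90° − 10.8° = 79.2° in the southern hemisphere.

|φ| = 79.2°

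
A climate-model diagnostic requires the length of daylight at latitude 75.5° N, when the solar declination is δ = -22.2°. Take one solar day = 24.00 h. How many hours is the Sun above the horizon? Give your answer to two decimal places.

cos h₀ = −tan ϕ · tan δ = 1.5780 ≥ 1, so the Sun never rises (polar night) and h₀ = 0.
Daylight = 2h₀/(2π) × 24.00 h = (0.0000/π) × 24.00 = 0.00 h.

0.00 h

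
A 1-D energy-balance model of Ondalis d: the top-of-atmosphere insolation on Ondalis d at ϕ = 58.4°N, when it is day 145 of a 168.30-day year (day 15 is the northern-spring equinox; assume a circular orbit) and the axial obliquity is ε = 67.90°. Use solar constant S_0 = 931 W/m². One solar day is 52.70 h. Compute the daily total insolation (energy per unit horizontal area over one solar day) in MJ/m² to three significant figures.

Solar longitude: L_s = 360° × (145 − 15)/168.30 = 278.075°.
sin δ = sin 67.90° × sin 278.075° = -0.91734, so δ = -66.541°.
cos h₀ = −tan(+58.4°) tan(-66.541°) = 3.7456 ≥ 1 ⇒ polar night, h₀ = 0 and Q̄ = 0.
Daily total = Q̄ × 52.70 h × 3600 s/h = 0.00 MJ/m².

0.00 MJ/m²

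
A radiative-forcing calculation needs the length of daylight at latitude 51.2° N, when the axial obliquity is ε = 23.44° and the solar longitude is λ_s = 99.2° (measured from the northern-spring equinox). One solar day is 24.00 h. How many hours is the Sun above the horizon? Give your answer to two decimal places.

Solar declination: sin δ = sin ε · sin λ_s = sin 23.44° × sin 99.2° = 0.39267, so δ = +23.121°.
cos H₀ = −tan φ · tan δ = −tan(+51.2°) × tan(+23.121°) = -0.5310, so H₀ = 2.1306 rad = 122.08°.
Daylight = 2H₀/(2π) × 24.00 h = (2.1306/π) × 24.00 = 16.28 h.

16.28 h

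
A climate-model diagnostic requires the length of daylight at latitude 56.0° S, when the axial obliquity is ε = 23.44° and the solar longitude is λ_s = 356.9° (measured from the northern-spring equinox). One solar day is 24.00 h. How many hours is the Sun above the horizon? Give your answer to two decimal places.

Solar declination: sin δ = sin ε · sin λ_s = sin 23.44° × sin 356.9° = -0.02151, so δ = -1.233°.
cos H₀ = −tan φ · tan δ = −tan(-56.0°) × tan(-1.233°) = -0.0319, so H₀ = 1.6027 rad = 91.83°.
Daylight = 2H₀/(2π) × 24.00 h = (1.6027/π) × 24.00 = 12.24 h.

12.24 h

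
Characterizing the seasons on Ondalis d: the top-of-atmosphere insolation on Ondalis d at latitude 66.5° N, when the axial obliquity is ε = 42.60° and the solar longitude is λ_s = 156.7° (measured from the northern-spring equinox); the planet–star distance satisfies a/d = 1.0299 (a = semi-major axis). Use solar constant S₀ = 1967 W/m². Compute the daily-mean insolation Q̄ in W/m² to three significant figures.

Solar declination: sin δ = sin ε · sin λ_s = sin 42.60° × sin 156.7° = 0.26774, so δ = +15.530°.
cos H₀ = −tan(+66.5°) tan(+15.530°) = -0.6391, H₀ = 2.2641 rad.
Bracket: H₀ sin φ sin δ + cos φ cos δ sin H₀ = 2.2641×0.91706×0.26774 + 0.39875×0.96349×0.76914 = 0.555913 + 0.295497 = 0.851410.
Inverse-square distance factor (a/d)² = 1.0299² = 1.060694.
Q̄ = (S₀/π) × 1.060694 × [bracket] = (1967/π) × 1.060694 × 0.851410 = 565.4 W/m².

Q̄ ≈ 565 W/m²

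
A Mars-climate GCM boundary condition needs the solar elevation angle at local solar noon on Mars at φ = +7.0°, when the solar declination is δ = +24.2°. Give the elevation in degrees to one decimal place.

At local noon the hour angle is zero, so the zenith angle equals |φ − δ| = |+7.0° − (+24.200°)| = 17.200°.
Elevation = 90° − 17.200° = 72.8°.

72.8°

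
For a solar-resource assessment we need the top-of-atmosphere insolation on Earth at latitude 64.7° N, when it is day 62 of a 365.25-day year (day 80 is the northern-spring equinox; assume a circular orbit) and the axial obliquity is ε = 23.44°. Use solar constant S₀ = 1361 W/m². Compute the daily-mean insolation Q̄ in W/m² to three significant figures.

Q̄ ≈ 115 W/m²

Solar longitude: λ_s = 360° × (62 − 80)/365.25 = -17.741°, i.e. -17.741° + 360° = 342.259°.
sin δ = sin 23.44° × sin 342.259° = -0.12121, so δ = -6.962°.
cos H₀ = −tan(+64.7°) tan(-6.962°) = 0.2583, H₀ = 1.3095 rad.
Bracket: H₀ sin φ sin δ + cos φ cos δ sin H₀ = 1.3095×0.90408×-0.12121 + 0.42736×0.99263×0.96606 = -0.143500 + 0.409813 = 0.266313.
Q̄ = (S₀/π) × [bracket] = (1361/π) × 0.266313 = 115.4 W/m².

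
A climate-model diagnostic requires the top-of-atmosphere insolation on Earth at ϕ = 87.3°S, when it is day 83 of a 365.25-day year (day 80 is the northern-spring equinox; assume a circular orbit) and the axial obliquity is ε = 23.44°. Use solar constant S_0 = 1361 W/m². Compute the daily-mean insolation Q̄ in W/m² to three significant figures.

Solar longitude: L_s = 360° × (83 − 80)/365.25 = 2.957°.
sin δ = sin 23.44° × sin 2.957° = 0.02052, so δ = +1.176°.
cos h₀ = −tan(-87.3°) tan(+1.176°) = 0.4352, h₀ = 1.1205 rad.
Bracket: h₀ sin ϕ sin δ + cos ϕ cos δ sin h₀ = 1.1205×-0.99889×0.02052 + 0.04711×0.99979×0.90033 = -0.022967 + 0.042406 = 0.019439.
Q̄ = (S_0/π) × [bracket] = (1361/π) × 0.019439 = 8.421 W/m².

Q̄ ≈ 8.42 W/m²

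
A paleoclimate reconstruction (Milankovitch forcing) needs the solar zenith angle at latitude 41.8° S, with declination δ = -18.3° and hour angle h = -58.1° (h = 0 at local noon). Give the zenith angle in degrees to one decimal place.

cos θ_z = sin φ sin δ + cos φ cos δ cos h = 0.209286 + 0.374015 = 0.583301.
θ_z = arccos(0.583301) = 54.3°.

θ_z = 54.3°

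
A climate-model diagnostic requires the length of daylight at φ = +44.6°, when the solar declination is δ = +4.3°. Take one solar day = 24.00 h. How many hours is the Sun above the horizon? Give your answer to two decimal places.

cos H₀ = −tan φ · tan δ = −tan(+44.6°) × tan(+4.300°) = -0.0741, so H₀ = 1.6450 rad = 94.25°.
Daylight = 2H₀/(2π) × 24.00 h = (1.6450/π) × 24.00 = 12.57 h.

12.57 h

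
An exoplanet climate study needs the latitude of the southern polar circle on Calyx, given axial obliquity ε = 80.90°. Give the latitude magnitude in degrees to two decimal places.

The polar circle is the lowest latitude that experiences at least one full rotation of continuous darkness at the northern-summer solstice; it lies at |φ| = 90° − ε = 90° − 80.90° = 9.10°.

9.10°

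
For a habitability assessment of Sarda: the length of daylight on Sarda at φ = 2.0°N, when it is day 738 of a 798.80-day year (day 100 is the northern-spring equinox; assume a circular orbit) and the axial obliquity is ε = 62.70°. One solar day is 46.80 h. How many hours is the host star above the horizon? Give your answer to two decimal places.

Solar longitude: λ_s = 360° × (738 − 100)/798.80 = 287.531°.
sin δ = sin 62.70° × sin 287.531° = -0.84734, so δ = -57.924°.
cos H₀ = −tan φ · tan δ = −tan(+2.0°) × tan(-57.924°) = 0.0557, so H₀ = 1.5150 rad = 86.81°.
Daylight = 2H₀/(2π) × 46.80 h = (1.5150/π) × 46.80 = 22.57 h.

22.57 h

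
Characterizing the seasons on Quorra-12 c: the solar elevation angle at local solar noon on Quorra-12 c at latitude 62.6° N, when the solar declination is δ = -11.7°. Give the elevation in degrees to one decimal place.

At local noon the hour angle is zero, so the zenith angle equals |ϕ − δ| = |+62.6° − (-11.700°)| = 74.300°.
Elevation = 90° − 74.300° = 15.7°.

15.7°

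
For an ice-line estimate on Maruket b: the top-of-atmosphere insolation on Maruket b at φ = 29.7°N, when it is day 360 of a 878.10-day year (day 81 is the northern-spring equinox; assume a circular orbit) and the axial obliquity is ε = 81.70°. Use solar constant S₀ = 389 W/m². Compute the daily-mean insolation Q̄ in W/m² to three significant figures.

Q̄ ≈ 174 W/m²

Solar longitude: λ_s = 360° × (360 − 81)/878.10 = 114.383°.
sin δ = sin 81.70° × sin 114.383° = 0.90126, so δ = +64.325°.
cos H₀ = −tan(+29.7°) tan(+64.325°) = -1.1865 ≤ −1 ⇒ polar day, H₀ = π.
Bracket: H₀ sin φ sin δ + cos φ cos δ sin H₀ = 3.1416×0.49546×0.90126 + 0.86863×0.43327×0.00000 = 1.402845 + 0.000000 = 1.402845.
Q̄ = (S₀/π) × [bracket] = (389/π) × 1.402845 = 173.7 W/m².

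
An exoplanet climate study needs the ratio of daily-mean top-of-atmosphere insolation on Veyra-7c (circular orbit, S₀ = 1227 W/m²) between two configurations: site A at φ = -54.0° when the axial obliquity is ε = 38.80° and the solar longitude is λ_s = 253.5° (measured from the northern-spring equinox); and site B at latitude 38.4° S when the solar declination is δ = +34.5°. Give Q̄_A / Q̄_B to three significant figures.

— Configuration A (φ=-54.0°):
Solar declination: sin δ = sin ε · sin λ_s = sin 38.80° × sin 253.5° = -0.60080, so δ = -36.927°.
cos H₀ = −tan(-54.0°) tan(-36.927°) = -1.0344 ≤ −1 ⇒ polar day, H₀ = π.
Bracket: H₀ sin φ sin δ + cos φ cos δ sin H₀ = 3.1416×-0.80902×-0.60080 + 0.58779×0.79940×0.00000 = 1.527004 + 0.000000 = 1.527004.
Q̄ = (S₀/π) × [bracket] = (1227/π) × 1.527004 = 596.40 W/m².
— Configuration B (φ=-38.4°):
cos H₀ = −tan(-38.4°) tan(+34.500°) = 0.5447, H₀ = 0.9947 rad.
Bracket: H₀ sin φ sin δ + cos φ cos δ sin H₀ = 0.9947×-0.62115×0.56641 + 0.78369×0.82413×0.83861 = -0.349961 + 0.541627 = 0.191666.
Q̄ = (S₀/π) × [bracket] = (1227/π) × 0.191666 = 74.858 W/m².
Ratio Q̄_A / Q̄_B = 596.40 / 74.858 = 7.967.

Q̄_A / Q̄_B ≈ 7.97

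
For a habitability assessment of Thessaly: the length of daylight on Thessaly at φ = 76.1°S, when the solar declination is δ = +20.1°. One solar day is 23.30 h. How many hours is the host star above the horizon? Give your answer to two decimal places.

cos H₀ = −tan φ · tan δ = 1.4787 ≥ 1, so the host star never rises (polar night) and H₀ = 0.
Daylight = 2H₀/(2π) × 23.30 h = (0.0000/π) × 23.30 = 0.00 h.

0.00 h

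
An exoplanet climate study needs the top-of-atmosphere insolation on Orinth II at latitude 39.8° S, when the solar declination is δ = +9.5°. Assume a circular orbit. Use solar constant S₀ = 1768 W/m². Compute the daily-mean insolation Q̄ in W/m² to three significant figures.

cos H₀ = −tan(-39.8°) tan(+9.500°) = 0.1394, H₀ = 1.4309 rad.
Bracket: H₀ sin φ sin δ + cos φ cos δ sin H₀ = 1.4309×-0.64011×0.16505 + 0.76828×0.98629×0.99023 = -0.151175 + 0.750344 = 0.599169.
Q̄ = (S₀/π) × [bracket] = (1768/π) × 0.599169 = 337.2 W/m².

Q̄ ≈ 337 W/m²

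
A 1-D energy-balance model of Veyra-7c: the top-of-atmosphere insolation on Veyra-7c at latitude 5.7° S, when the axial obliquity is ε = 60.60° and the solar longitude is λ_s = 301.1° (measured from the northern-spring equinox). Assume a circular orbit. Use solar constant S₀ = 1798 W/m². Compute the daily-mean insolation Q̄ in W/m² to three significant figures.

Q̄ ≈ 448 W/m²

Solar declination: sin δ = sin ε · sin λ_s = sin 60.60° × sin 301.1° = -0.74599, so δ = -48.244°.
cos H₀ = −tan(-5.7°) tan(-48.244°) = -0.1118, H₀ = 1.6828 rad.
Bracket: H₀ sin φ sin δ + cos φ cos δ sin H₀ = 1.6828×-0.09932×-0.74599 + 0.99506×0.66596×0.99373 = 0.124682 + 0.658515 = 0.783197.
Q̄ = (S₀/π) × [bracket] = (1798/π) × 0.783197 = 448.2 W/m².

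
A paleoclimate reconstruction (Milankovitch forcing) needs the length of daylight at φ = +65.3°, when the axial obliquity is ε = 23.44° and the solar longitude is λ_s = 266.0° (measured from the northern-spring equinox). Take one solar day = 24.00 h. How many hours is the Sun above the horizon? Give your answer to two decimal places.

2.66 h

Solar declination: sin δ = sin ε · sin λ_s = sin 23.44° × sin 266.0° = -0.39682, so δ = -23.380°.
cos H₀ = −tan φ · tan δ = −tan(+65.3°) × tan(-23.380°) = 0.9399, so H₀ = 0.3484 rad = 19.96°.
Daylight = 2H₀/(2π) × 24.00 h = (0.3484/π) × 24.00 = 2.66 h.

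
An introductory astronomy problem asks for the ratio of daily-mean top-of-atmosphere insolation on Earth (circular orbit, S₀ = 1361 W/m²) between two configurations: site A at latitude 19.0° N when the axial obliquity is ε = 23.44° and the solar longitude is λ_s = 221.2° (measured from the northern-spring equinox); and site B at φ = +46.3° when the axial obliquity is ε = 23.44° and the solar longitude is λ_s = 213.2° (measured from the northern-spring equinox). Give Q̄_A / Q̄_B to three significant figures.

— Configuration A (φ=+19.0°):
Solar declination: sin δ = sin ε · sin λ_s = sin 23.44° × sin 221.2° = -0.26202, so δ = -15.190°.
cos H₀ = −tan(+19.0°) tan(-15.190°) = 0.0935, H₀ = 1.4772 rad.
Bracket: H₀ sin φ sin δ + cos φ cos δ sin H₀ = 1.4772×0.32557×-0.26202 + 0.94552×0.96506×0.99562 = -0.126014 + 0.908487 = 0.782473.
Q̄ = (S₀/π) × [bracket] = (1361/π) × 0.782473 = 338.98 W/m².
— Configuration B (φ=+46.3°):
Solar declination: sin δ = sin ε · sin λ_s = sin 23.44° × sin 213.2° = -0.21781, so δ = -12.581°.
cos H₀ = −tan(+46.3°) tan(-12.581°) = 0.2335, H₀ = 1.3351 rad.
Bracket: H₀ sin φ sin δ + cos φ cos δ sin H₀ = 1.3351×0.72297×-0.21781 + 0.69088×0.97599×0.97235 = -0.210238 + 0.655648 = 0.445410.
Q̄ = (S₀/π) × [bracket] = (1361/π) × 0.445410 = 192.96 W/m².
Ratio Q̄_A / Q̄_B = 338.98 / 192.96 = 1.757.

Q̄_A / Q̄_B ≈ 1.76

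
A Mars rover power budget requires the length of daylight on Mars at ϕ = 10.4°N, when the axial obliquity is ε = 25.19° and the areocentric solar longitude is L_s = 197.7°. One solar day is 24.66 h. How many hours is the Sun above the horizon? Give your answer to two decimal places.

sin δ = sin 25.19° × sin 197.7° = -0.12940, so δ = -7.435°.
cos h₀ = −tan ϕ · tan δ = −tan(+10.4°) × tan(-7.435°) = 0.0240, so h₀ = 1.5468 rad = 88.63°.
Daylight = 2h₀/(2π) × 24.66 h = (1.5468/π) × 24.66 = 12.14 h.

12.14 h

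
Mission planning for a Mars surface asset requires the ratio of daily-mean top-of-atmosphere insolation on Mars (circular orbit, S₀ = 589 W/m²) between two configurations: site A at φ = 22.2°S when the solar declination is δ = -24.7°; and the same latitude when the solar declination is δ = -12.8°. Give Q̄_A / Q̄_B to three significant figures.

Q̄_A / Q̄_B ≈ 1.06

— Configuration A (φ=-22.2°):
cos H₀ = −tan(-22.2°) tan(-24.700°) = -0.1877, H₀ = 1.7596 rad.
Bracket: H₀ sin φ sin δ + cos φ cos δ sin H₀ = 1.7596×-0.37784×-0.41787 + 0.92587×0.90851×0.98223 = 0.277820 + 0.826215 = 1.104035.
Q̄ = (S₀/π) × [bracket] = (589/π) × 1.104035 = 206.99 W/m².
— Configuration B (φ=-22.2°):
cos H₀ = −tan(-22.2°) tan(-12.800°) = -0.0927, H₀ = 1.6636 rad.
Bracket: H₀ sin φ sin δ + cos φ cos δ sin H₀ = 1.6636×-0.37784×-0.22155 + 0.92587×0.97515×0.99569 = 0.139261 + 0.898971 = 1.038232.
Q̄ = (S₀/π) × [bracket] = (589/π) × 1.038232 = 194.65 W/m².
Ratio Q̄_A / Q̄_B = 206.99 / 194.65 = 1.063.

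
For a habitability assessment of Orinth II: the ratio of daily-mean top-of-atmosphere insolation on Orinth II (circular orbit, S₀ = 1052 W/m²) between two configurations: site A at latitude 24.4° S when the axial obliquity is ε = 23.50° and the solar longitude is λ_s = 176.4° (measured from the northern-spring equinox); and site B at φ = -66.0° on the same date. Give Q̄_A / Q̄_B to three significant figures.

Q̄_A / Q̄_B ≈ 2.41

— Configuration A (φ=-24.4°):
Solar declination: sin δ = sin ε · sin λ_s = sin 23.50° × sin 176.4° = 0.02504, so δ = +1.435°.
cos H₀ = −tan(-24.4°) tan(+1.435°) = 0.0114, H₀ = 1.5594 rad.
Bracket: H₀ sin φ sin δ + cos φ cos δ sin H₀ = 1.5594×-0.41310×0.02504 + 0.91068×0.99969×0.99994 = -0.016130 + 0.910343 = 0.894213.
Q̄ = (S₀/π) × [bracket] = (1052/π) × 0.894213 = 299.44 W/m².
— Configuration B (φ=-66.0°):
cos H₀ = −tan(-66.0°) tan(+1.435°) = 0.0563, H₀ = 1.5145 rad.
Bracket: H₀ sin φ sin δ + cos φ cos δ sin H₀ = 1.5145×-0.91355×0.02504 + 0.40674×0.99969×0.99842 = -0.034645 + 0.405971 = 0.371326.
Q̄ = (S₀/π) × [bracket] = (1052/π) × 0.371326 = 124.34 W/m².
Ratio Q̄_A / Q̄_B = 299.44 / 124.34 = 2.408.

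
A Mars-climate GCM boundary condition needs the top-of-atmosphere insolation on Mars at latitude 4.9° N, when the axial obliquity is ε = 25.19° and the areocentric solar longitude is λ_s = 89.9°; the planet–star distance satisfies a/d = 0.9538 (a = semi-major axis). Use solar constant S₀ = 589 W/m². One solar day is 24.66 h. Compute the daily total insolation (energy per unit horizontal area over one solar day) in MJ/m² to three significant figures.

14.5 MJ/m²

sin δ = sin 25.19° × sin 89.9° = 0.42562, so δ = +25.190°.
cos H₀ = −tan(+4.9°) tan(+25.190°) = -0.0403, H₀ = 1.6111 rad.
Bracket: H₀ sin φ sin δ + cos φ cos δ sin H₀ = 1.6111×0.08542×0.42562 + 0.99635×0.90490×0.99919 = 0.058574 + 0.900867 = 0.959441.
Inverse-square distance factor (a/d)² = 0.9538² = 0.909734.
Q̄ = (S₀/π) × 0.909734 × [bracket] = (589/π) × 0.909734 × 0.959441 = 163.64 W/m².
Daily total = Q̄ × 24.66 h × 3600 s/h = 163.64 × 24.66 × 3600 / 10⁶ = 14.53 MJ/m².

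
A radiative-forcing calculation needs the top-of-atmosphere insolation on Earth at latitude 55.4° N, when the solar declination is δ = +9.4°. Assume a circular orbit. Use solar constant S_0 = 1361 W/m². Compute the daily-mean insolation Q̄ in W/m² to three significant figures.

Q̄ ≈ 341 W/m²

cos h₀ = −tan(+55.4°) tan(+9.400°) = -0.2400, h₀ = 1.8131 rad.
Bracket: h₀ sin ϕ sin δ + cos ϕ cos δ sin h₀ = 1.8131×0.82314×0.16333 + 0.56784×0.98657×0.97078 = 0.243759 + 0.543844 = 0.787603.
Q̄ = (S_0/π) × [bracket] = (1361/π) × 0.787603 = 341.2 W/m².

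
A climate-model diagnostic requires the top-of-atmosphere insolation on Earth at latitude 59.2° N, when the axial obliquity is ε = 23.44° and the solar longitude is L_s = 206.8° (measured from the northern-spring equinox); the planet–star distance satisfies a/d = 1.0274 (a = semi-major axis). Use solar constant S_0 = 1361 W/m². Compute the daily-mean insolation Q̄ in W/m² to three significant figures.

Solar declination: sin δ = sin ε · sin L_s = sin 23.44° × sin 206.8° = -0.17935, so δ = -10.332°.
cos h₀ = −tan(+59.2°) tan(-10.332°) = 0.3058, h₀ = 1.2600 rad.
Bracket: h₀ sin ϕ sin δ + cos ϕ cos δ sin h₀ = 1.2600×0.85896×-0.17935 + 0.51204×0.98378×0.95209 = -0.194109 + 0.479601 = 0.285492.
Inverse-square distance factor (a/d)² = 1.0274² = 1.055551.
Q̄ = (S_0/π) × 1.055551 × [bracket] = (1361/π) × 1.055551 × 0.285492 = 130.6 W/m².

Q̄ ≈ 131 W/m²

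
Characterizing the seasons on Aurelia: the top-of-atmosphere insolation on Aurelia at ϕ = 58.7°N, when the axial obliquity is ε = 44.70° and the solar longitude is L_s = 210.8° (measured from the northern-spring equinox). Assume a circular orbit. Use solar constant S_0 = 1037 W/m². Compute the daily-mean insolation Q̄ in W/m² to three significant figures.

Q̄ ≈ 33.9 W/m²

Solar declination: sin δ = sin ε · sin L_s = sin 44.70° × sin 210.8° = -0.36017, so δ = -21.111°.
cos h₀ = −tan(+58.7°) tan(-21.111°) = 0.6350, h₀ = 0.8828 rad.
Bracket: h₀ sin ϕ sin δ + cos ϕ cos δ sin h₀ = 0.8828×0.85446×-0.36017 + 0.51952×0.93289×0.77252 = -0.271682 + 0.374406 = 0.102724.
Q̄ = (S_0/π) × [bracket] = (1037/π) × 0.102724 = 33.91 W/m².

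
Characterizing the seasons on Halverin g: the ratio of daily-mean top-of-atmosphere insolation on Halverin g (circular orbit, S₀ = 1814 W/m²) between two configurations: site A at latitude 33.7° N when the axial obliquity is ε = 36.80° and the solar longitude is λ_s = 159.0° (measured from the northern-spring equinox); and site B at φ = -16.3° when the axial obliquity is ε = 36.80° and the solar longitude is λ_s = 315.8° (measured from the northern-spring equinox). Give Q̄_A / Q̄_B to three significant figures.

— Configuration A (φ=+33.7°):
Solar declination: sin δ = sin ε · sin λ_s = sin 36.80° × sin 159.0° = 0.21467, so δ = +12.396°.
cos H₀ = −tan(+33.7°) tan(+12.396°) = -0.1466, H₀ = 1.7179 rad.
Bracket: H₀ sin φ sin δ + cos φ cos δ sin H₀ = 1.7179×0.55484×0.21467 + 0.83195×0.97669×0.98920 = 0.204615 + 0.803782 = 1.008397.
Q̄ = (S₀/π) × [bracket] = (1814/π) × 1.008397 = 582.26 W/m².
— Configuration B (φ=-16.3°):
Solar declination: sin δ = sin ε · sin λ_s = sin 36.80° × sin 315.8° = -0.41762, so δ = -24.684°.
cos H₀ = −tan(-16.3°) tan(-24.684°) = -0.1344, H₀ = 1.7056 rad.
Bracket: H₀ sin φ sin δ + cos φ cos δ sin H₀ = 1.7056×-0.28067×-0.41762 + 0.95981×0.90862×0.99093 = 0.199919 + 0.864193 = 1.064112.
Q̄ = (S₀/π) × [bracket] = (1814/π) × 1.064112 = 614.43 W/m².
Ratio Q̄_A / Q̄_B = 582.26 / 614.43 = 0.9476.

Q̄_A / Q̄_B ≈ 0.948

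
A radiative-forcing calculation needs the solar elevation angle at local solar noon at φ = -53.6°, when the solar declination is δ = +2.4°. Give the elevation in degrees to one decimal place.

At local noon the hour angle is zero, so the zenith angle equals |φ − δ| = |-53.6° − (+2.400°)| = 56.000°.
Elevation = 90° − 56.000° = 34.0°.

34.0°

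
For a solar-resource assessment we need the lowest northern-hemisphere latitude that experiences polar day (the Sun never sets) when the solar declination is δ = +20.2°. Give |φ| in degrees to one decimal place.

Polar day requires cos H₀ = −tan φ tan δ ≤ −1, i.e. tan φ tan δ ≥ 1.
The boundary is |tan φ| · |tan δ| = 1, so |φ| = 90° − |δ| = 90° − 20.2° = 69.8° in the northern hemisphere.

|φ| = 69.8°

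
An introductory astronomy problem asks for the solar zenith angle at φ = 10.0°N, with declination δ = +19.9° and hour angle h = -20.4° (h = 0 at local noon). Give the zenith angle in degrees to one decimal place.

θ_z = 22.0°

cos θ_z = sin φ sin δ + cos φ cos δ cos h = 0.059106 + 0.867926 = 0.927032.
θ_z = arccos(0.927032) = 22.0°.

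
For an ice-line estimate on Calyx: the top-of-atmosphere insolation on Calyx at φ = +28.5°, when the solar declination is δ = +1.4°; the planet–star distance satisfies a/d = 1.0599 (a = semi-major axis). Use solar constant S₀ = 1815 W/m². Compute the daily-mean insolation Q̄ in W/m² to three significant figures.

cos H₀ = −tan(+28.5°) tan(+1.400°) = -0.0133, H₀ = 1.5841 rad.
Bracket: H₀ sin φ sin δ + cos φ cos δ sin H₀ = 1.5841×0.47716×0.02443 + 0.87882×0.99970×0.99991 = 0.018466 + 0.878477 = 0.896943.
Inverse-square distance factor (a/d)² = 1.0599² = 1.123388.
Q̄ = (S₀/π) × 1.123388 × [bracket] = (1815/π) × 1.123388 × 0.896943 = 582.1 W/m².

Q̄ ≈ 582 W/m²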